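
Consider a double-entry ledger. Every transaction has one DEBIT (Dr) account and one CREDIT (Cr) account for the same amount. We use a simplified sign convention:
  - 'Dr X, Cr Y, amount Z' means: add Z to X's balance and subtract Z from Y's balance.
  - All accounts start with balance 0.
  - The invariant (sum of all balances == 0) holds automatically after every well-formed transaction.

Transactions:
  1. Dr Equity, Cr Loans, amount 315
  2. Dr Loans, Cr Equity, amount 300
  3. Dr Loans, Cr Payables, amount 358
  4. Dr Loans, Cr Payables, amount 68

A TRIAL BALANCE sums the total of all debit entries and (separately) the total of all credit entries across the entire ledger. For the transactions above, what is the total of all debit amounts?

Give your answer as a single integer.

Answer: 1041

Derivation:
Txn 1: debit+=315
Txn 2: debit+=300
Txn 3: debit+=358
Txn 4: debit+=68
Total debits = 1041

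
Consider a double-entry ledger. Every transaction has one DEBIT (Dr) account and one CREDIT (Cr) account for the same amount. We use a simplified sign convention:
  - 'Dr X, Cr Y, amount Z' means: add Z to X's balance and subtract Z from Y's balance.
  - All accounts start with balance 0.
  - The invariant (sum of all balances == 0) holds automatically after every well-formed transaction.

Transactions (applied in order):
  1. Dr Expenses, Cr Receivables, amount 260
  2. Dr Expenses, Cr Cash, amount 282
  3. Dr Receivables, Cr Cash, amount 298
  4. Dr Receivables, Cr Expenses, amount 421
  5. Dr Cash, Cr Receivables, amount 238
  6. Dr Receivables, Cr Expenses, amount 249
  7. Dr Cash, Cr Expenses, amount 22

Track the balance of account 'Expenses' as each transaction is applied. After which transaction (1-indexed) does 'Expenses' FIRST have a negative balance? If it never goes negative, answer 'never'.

Answer: 6

Derivation:
After txn 1: Expenses=260
After txn 2: Expenses=542
After txn 3: Expenses=542
After txn 4: Expenses=121
After txn 5: Expenses=121
After txn 6: Expenses=-128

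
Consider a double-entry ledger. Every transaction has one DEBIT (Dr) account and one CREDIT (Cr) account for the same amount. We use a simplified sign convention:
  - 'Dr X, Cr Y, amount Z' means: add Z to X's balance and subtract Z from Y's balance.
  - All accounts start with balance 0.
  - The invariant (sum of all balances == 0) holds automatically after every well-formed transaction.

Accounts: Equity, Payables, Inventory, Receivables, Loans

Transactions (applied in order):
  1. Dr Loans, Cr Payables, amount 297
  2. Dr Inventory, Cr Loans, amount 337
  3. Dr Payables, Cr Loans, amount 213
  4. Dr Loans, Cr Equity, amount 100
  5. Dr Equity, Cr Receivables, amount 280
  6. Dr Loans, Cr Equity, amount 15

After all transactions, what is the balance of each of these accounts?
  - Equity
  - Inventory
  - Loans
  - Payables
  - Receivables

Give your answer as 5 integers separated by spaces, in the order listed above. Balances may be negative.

After txn 1 (Dr Loans, Cr Payables, amount 297): Loans=297 Payables=-297
After txn 2 (Dr Inventory, Cr Loans, amount 337): Inventory=337 Loans=-40 Payables=-297
After txn 3 (Dr Payables, Cr Loans, amount 213): Inventory=337 Loans=-253 Payables=-84
After txn 4 (Dr Loans, Cr Equity, amount 100): Equity=-100 Inventory=337 Loans=-153 Payables=-84
After txn 5 (Dr Equity, Cr Receivables, amount 280): Equity=180 Inventory=337 Loans=-153 Payables=-84 Receivables=-280
After txn 6 (Dr Loans, Cr Equity, amount 15): Equity=165 Inventory=337 Loans=-138 Payables=-84 Receivables=-280

Answer: 165 337 -138 -84 -280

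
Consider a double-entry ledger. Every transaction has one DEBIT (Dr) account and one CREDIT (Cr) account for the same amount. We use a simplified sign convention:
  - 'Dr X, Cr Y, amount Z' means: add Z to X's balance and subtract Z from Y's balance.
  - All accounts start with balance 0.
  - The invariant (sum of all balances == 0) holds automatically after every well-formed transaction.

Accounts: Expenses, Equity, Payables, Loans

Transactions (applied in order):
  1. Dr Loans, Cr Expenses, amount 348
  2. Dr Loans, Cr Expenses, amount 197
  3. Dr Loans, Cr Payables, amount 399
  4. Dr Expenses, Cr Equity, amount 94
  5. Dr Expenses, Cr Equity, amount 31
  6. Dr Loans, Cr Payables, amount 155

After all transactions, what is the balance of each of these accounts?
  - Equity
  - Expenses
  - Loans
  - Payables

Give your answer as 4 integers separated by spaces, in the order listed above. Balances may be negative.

Answer: -125 -420 1099 -554

Derivation:
After txn 1 (Dr Loans, Cr Expenses, amount 348): Expenses=-348 Loans=348
After txn 2 (Dr Loans, Cr Expenses, amount 197): Expenses=-545 Loans=545
After txn 3 (Dr Loans, Cr Payables, amount 399): Expenses=-545 Loans=944 Payables=-399
After txn 4 (Dr Expenses, Cr Equity, amount 94): Equity=-94 Expenses=-451 Loans=944 Payables=-399
After txn 5 (Dr Expenses, Cr Equity, amount 31): Equity=-125 Expenses=-420 Loans=944 Payables=-399
After txn 6 (Dr Loans, Cr Payables, amount 155): Equity=-125 Expenses=-420 Loans=1099 Payables=-554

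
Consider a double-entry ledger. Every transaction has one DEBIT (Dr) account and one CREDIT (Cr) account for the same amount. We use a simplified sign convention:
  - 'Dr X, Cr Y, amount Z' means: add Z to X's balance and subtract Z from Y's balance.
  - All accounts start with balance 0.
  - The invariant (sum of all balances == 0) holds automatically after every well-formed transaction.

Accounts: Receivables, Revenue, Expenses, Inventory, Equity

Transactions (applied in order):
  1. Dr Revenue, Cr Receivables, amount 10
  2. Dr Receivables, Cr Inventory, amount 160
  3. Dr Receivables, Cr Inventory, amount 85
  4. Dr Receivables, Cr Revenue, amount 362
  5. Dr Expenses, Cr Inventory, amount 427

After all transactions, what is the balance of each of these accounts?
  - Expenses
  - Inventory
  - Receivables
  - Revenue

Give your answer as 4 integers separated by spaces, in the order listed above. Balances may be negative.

Answer: 427 -672 597 -352

Derivation:
After txn 1 (Dr Revenue, Cr Receivables, amount 10): Receivables=-10 Revenue=10
After txn 2 (Dr Receivables, Cr Inventory, amount 160): Inventory=-160 Receivables=150 Revenue=10
After txn 3 (Dr Receivables, Cr Inventory, amount 85): Inventory=-245 Receivables=235 Revenue=10
After txn 4 (Dr Receivables, Cr Revenue, amount 362): Inventory=-245 Receivables=597 Revenue=-352
After txn 5 (Dr Expenses, Cr Inventory, amount 427): Expenses=427 Inventory=-672 Receivables=597 Revenue=-352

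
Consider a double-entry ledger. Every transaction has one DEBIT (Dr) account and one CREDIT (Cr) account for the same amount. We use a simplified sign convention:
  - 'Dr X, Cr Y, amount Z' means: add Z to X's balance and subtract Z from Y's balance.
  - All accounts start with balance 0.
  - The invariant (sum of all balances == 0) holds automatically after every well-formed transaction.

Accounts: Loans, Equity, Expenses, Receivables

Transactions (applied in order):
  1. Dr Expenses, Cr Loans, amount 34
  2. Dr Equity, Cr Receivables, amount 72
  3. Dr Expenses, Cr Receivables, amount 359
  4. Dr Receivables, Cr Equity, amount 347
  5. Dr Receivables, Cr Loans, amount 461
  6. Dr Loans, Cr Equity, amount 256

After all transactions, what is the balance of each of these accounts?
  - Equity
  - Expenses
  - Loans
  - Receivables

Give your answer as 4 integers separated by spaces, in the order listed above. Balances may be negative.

Answer: -531 393 -239 377

Derivation:
After txn 1 (Dr Expenses, Cr Loans, amount 34): Expenses=34 Loans=-34
After txn 2 (Dr Equity, Cr Receivables, amount 72): Equity=72 Expenses=34 Loans=-34 Receivables=-72
After txn 3 (Dr Expenses, Cr Receivables, amount 359): Equity=72 Expenses=393 Loans=-34 Receivables=-431
After txn 4 (Dr Receivables, Cr Equity, amount 347): Equity=-275 Expenses=393 Loans=-34 Receivables=-84
After txn 5 (Dr Receivables, Cr Loans, amount 461): Equity=-275 Expenses=393 Loans=-495 Receivables=377
After txn 6 (Dr Loans, Cr Equity, amount 256): Equity=-531 Expenses=393 Loans=-239 Receivables=377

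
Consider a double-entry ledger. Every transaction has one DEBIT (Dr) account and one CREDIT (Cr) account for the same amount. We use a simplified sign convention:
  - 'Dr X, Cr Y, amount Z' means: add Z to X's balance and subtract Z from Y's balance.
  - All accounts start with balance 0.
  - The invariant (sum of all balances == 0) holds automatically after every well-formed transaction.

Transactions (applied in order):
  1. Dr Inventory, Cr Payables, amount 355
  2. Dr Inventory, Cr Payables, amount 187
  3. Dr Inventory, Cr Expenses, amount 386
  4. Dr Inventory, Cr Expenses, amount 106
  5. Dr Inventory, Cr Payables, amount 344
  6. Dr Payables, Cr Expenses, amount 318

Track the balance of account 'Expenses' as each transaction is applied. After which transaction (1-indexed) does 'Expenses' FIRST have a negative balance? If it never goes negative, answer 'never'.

After txn 1: Expenses=0
After txn 2: Expenses=0
After txn 3: Expenses=-386

Answer: 3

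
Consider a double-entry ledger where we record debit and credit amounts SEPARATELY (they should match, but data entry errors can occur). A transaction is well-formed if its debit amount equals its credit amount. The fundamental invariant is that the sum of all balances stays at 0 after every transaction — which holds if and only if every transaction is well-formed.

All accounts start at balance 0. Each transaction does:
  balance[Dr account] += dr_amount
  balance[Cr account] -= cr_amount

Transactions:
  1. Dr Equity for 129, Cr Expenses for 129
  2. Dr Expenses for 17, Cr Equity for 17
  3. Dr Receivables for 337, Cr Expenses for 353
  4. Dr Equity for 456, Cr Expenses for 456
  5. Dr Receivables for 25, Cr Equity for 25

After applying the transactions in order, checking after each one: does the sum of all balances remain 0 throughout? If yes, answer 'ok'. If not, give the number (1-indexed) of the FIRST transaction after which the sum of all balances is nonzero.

Answer: 3

Derivation:
After txn 1: dr=129 cr=129 sum_balances=0
After txn 2: dr=17 cr=17 sum_balances=0
After txn 3: dr=337 cr=353 sum_balances=-16
After txn 4: dr=456 cr=456 sum_balances=-16
After txn 5: dr=25 cr=25 sum_balances=-16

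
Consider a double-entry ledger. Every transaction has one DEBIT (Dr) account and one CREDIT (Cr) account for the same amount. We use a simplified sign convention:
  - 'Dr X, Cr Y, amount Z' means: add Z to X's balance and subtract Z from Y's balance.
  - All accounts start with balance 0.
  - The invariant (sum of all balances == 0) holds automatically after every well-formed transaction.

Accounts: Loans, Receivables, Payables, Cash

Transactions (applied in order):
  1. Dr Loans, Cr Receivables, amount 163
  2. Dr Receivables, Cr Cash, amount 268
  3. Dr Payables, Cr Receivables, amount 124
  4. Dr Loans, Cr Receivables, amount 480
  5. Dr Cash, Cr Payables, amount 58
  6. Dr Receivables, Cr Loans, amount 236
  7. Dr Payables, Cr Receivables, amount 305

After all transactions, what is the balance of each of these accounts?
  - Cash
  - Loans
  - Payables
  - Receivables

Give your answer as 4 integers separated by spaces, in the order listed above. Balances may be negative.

After txn 1 (Dr Loans, Cr Receivables, amount 163): Loans=163 Receivables=-163
After txn 2 (Dr Receivables, Cr Cash, amount 268): Cash=-268 Loans=163 Receivables=105
After txn 3 (Dr Payables, Cr Receivables, amount 124): Cash=-268 Loans=163 Payables=124 Receivables=-19
After txn 4 (Dr Loans, Cr Receivables, amount 480): Cash=-268 Loans=643 Payables=124 Receivables=-499
After txn 5 (Dr Cash, Cr Payables, amount 58): Cash=-210 Loans=643 Payables=66 Receivables=-499
After txn 6 (Dr Receivables, Cr Loans, amount 236): Cash=-210 Loans=407 Payables=66 Receivables=-263
After txn 7 (Dr Payables, Cr Receivables, amount 305): Cash=-210 Loans=407 Payables=371 Receivables=-568

Answer: -210 407 371 -568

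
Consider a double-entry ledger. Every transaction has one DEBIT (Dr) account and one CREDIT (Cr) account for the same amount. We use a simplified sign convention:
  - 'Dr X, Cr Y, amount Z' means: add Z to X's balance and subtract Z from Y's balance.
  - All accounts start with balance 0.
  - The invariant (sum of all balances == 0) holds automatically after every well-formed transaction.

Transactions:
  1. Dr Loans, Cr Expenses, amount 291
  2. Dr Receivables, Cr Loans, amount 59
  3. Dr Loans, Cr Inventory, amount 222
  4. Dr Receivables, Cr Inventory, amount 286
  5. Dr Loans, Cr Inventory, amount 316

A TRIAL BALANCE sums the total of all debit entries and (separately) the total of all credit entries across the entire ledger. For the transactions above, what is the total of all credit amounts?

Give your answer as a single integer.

Txn 1: credit+=291
Txn 2: credit+=59
Txn 3: credit+=222
Txn 4: credit+=286
Txn 5: credit+=316
Total credits = 1174

Answer: 1174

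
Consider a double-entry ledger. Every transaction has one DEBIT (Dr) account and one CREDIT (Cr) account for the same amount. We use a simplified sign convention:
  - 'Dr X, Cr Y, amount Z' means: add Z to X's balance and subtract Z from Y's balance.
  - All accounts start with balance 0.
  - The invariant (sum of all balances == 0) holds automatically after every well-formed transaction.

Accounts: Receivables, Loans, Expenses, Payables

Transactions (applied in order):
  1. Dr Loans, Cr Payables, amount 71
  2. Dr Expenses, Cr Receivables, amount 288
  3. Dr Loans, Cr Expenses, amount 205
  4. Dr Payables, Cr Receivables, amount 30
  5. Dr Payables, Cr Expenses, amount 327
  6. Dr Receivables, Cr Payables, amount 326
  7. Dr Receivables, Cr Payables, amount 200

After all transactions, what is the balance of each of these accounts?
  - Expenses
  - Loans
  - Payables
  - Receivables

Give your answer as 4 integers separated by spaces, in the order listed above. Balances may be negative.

Answer: -244 276 -240 208

Derivation:
After txn 1 (Dr Loans, Cr Payables, amount 71): Loans=71 Payables=-71
After txn 2 (Dr Expenses, Cr Receivables, amount 288): Expenses=288 Loans=71 Payables=-71 Receivables=-288
After txn 3 (Dr Loans, Cr Expenses, amount 205): Expenses=83 Loans=276 Payables=-71 Receivables=-288
After txn 4 (Dr Payables, Cr Receivables, amount 30): Expenses=83 Loans=276 Payables=-41 Receivables=-318
After txn 5 (Dr Payables, Cr Expenses, amount 327): Expenses=-244 Loans=276 Payables=286 Receivables=-318
After txn 6 (Dr Receivables, Cr Payables, amount 326): Expenses=-244 Loans=276 Payables=-40 Receivables=8
After txn 7 (Dr Receivables, Cr Payables, amount 200): Expenses=-244 Loans=276 Payables=-240 Receivables=208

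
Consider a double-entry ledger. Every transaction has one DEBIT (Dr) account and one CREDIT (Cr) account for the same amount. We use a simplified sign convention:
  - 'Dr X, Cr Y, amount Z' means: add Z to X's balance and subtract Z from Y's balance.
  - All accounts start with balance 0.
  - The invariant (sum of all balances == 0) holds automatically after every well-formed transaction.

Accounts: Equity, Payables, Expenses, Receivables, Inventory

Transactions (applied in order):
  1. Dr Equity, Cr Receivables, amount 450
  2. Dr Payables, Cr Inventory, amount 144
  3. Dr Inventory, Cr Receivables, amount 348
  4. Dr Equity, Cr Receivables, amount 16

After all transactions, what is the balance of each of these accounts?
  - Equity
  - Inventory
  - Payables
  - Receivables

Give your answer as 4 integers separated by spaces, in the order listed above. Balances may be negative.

Answer: 466 204 144 -814

Derivation:
After txn 1 (Dr Equity, Cr Receivables, amount 450): Equity=450 Receivables=-450
After txn 2 (Dr Payables, Cr Inventory, amount 144): Equity=450 Inventory=-144 Payables=144 Receivables=-450
After txn 3 (Dr Inventory, Cr Receivables, amount 348): Equity=450 Inventory=204 Payables=144 Receivables=-798
After txn 4 (Dr Equity, Cr Receivables, amount 16): Equity=466 Inventory=204 Payables=144 Receivables=-814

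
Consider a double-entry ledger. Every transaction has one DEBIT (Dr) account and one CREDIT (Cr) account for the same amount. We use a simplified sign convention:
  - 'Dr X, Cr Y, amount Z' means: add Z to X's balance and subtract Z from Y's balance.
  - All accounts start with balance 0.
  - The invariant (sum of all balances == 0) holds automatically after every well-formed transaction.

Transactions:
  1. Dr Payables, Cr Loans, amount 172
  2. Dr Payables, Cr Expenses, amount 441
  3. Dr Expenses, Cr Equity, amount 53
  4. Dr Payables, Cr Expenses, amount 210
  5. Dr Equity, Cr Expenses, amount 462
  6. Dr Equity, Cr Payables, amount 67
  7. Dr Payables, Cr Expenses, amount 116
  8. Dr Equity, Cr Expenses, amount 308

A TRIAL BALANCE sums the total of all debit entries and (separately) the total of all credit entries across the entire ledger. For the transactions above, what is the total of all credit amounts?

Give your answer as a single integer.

Txn 1: credit+=172
Txn 2: credit+=441
Txn 3: credit+=53
Txn 4: credit+=210
Txn 5: credit+=462
Txn 6: credit+=67
Txn 7: credit+=116
Txn 8: credit+=308
Total credits = 1829

Answer: 1829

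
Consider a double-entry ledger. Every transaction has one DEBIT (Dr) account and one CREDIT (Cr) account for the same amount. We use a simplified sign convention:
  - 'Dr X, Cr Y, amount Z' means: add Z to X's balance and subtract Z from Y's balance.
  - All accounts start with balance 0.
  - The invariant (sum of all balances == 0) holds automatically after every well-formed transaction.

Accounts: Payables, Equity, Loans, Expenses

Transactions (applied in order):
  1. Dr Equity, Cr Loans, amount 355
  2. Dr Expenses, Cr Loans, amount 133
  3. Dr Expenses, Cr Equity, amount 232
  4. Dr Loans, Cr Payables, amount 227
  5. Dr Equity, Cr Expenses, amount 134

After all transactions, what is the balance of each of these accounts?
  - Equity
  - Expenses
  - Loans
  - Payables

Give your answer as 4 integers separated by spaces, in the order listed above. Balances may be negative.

After txn 1 (Dr Equity, Cr Loans, amount 355): Equity=355 Loans=-355
After txn 2 (Dr Expenses, Cr Loans, amount 133): Equity=355 Expenses=133 Loans=-488
After txn 3 (Dr Expenses, Cr Equity, amount 232): Equity=123 Expenses=365 Loans=-488
After txn 4 (Dr Loans, Cr Payables, amount 227): Equity=123 Expenses=365 Loans=-261 Payables=-227
After txn 5 (Dr Equity, Cr Expenses, amount 134): Equity=257 Expenses=231 Loans=-261 Payables=-227

Answer: 257 231 -261 -227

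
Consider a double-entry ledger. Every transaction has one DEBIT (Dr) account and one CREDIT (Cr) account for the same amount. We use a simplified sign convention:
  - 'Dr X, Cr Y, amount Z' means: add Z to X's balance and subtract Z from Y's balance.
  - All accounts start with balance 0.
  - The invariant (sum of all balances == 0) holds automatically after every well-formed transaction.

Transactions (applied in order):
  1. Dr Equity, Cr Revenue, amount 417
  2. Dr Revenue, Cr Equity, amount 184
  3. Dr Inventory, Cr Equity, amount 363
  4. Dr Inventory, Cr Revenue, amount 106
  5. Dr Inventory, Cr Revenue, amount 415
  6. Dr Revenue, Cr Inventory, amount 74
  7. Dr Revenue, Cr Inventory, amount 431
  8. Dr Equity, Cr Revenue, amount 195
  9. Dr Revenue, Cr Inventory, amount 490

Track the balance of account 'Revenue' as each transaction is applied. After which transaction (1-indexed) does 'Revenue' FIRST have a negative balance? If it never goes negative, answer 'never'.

After txn 1: Revenue=-417

Answer: 1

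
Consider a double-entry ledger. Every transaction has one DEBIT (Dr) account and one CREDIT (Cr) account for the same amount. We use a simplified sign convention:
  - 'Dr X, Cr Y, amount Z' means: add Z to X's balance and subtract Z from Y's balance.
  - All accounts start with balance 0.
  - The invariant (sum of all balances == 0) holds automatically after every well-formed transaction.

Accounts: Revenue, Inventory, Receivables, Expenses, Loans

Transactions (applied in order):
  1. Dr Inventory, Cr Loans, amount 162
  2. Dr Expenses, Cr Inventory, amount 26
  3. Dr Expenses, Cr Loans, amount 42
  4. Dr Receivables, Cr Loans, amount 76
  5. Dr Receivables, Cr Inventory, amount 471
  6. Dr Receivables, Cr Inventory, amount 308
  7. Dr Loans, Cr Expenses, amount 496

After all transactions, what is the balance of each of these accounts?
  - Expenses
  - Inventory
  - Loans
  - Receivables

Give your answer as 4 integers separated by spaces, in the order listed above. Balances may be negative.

After txn 1 (Dr Inventory, Cr Loans, amount 162): Inventory=162 Loans=-162
After txn 2 (Dr Expenses, Cr Inventory, amount 26): Expenses=26 Inventory=136 Loans=-162
After txn 3 (Dr Expenses, Cr Loans, amount 42): Expenses=68 Inventory=136 Loans=-204
After txn 4 (Dr Receivables, Cr Loans, amount 76): Expenses=68 Inventory=136 Loans=-280 Receivables=76
After txn 5 (Dr Receivables, Cr Inventory, amount 471): Expenses=68 Inventory=-335 Loans=-280 Receivables=547
After txn 6 (Dr Receivables, Cr Inventory, amount 308): Expenses=68 Inventory=-643 Loans=-280 Receivables=855
After txn 7 (Dr Loans, Cr Expenses, amount 496): Expenses=-428 Inventory=-643 Loans=216 Receivables=855

Answer: -428 -643 216 855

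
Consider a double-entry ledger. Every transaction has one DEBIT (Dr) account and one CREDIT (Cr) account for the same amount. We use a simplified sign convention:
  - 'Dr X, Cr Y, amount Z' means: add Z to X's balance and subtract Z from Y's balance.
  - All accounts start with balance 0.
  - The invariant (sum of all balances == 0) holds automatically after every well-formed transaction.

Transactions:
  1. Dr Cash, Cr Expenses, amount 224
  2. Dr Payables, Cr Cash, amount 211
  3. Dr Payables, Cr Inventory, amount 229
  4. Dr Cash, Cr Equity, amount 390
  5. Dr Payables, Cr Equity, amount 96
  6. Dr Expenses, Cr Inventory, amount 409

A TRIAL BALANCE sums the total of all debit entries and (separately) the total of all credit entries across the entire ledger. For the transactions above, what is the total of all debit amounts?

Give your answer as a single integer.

Answer: 1559

Derivation:
Txn 1: debit+=224
Txn 2: debit+=211
Txn 3: debit+=229
Txn 4: debit+=390
Txn 5: debit+=96
Txn 6: debit+=409
Total debits = 1559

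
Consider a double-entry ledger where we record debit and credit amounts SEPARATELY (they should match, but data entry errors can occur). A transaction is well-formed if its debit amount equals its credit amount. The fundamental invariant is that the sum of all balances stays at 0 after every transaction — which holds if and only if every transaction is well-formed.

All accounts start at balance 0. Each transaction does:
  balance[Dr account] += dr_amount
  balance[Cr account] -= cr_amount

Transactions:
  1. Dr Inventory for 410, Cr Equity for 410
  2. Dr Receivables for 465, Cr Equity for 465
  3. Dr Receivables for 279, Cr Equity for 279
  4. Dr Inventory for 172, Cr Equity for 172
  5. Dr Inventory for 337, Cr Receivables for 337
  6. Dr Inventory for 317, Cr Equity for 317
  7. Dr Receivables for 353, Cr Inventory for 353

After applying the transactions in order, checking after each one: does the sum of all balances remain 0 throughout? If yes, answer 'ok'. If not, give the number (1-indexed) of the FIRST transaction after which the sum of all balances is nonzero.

After txn 1: dr=410 cr=410 sum_balances=0
After txn 2: dr=465 cr=465 sum_balances=0
After txn 3: dr=279 cr=279 sum_balances=0
After txn 4: dr=172 cr=172 sum_balances=0
After txn 5: dr=337 cr=337 sum_balances=0
After txn 6: dr=317 cr=317 sum_balances=0
After txn 7: dr=353 cr=353 sum_balances=0

Answer: ok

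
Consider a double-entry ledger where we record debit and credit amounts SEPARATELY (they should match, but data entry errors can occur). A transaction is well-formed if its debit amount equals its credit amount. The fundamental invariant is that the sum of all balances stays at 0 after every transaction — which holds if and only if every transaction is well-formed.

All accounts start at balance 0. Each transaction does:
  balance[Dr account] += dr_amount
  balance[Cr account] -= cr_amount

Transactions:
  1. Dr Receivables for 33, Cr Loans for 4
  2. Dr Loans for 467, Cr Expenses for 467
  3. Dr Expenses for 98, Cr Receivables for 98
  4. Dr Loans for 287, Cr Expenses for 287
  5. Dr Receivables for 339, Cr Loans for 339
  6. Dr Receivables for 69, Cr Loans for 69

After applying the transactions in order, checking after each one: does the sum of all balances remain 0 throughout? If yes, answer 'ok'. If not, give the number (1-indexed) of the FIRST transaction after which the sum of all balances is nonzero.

After txn 1: dr=33 cr=4 sum_balances=29
After txn 2: dr=467 cr=467 sum_balances=29
After txn 3: dr=98 cr=98 sum_balances=29
After txn 4: dr=287 cr=287 sum_balances=29
After txn 5: dr=339 cr=339 sum_balances=29
After txn 6: dr=69 cr=69 sum_balances=29

Answer: 1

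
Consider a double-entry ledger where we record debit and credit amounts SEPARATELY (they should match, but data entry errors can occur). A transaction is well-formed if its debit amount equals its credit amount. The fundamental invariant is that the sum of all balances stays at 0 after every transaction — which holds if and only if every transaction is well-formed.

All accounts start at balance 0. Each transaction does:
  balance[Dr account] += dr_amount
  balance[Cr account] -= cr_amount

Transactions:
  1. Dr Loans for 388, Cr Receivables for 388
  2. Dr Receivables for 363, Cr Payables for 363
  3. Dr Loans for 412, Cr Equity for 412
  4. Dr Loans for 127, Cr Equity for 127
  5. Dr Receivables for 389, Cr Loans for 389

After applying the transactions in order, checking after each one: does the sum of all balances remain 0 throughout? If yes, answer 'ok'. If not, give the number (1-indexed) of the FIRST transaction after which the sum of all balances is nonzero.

After txn 1: dr=388 cr=388 sum_balances=0
After txn 2: dr=363 cr=363 sum_balances=0
After txn 3: dr=412 cr=412 sum_balances=0
After txn 4: dr=127 cr=127 sum_balances=0
After txn 5: dr=389 cr=389 sum_balances=0

Answer: ok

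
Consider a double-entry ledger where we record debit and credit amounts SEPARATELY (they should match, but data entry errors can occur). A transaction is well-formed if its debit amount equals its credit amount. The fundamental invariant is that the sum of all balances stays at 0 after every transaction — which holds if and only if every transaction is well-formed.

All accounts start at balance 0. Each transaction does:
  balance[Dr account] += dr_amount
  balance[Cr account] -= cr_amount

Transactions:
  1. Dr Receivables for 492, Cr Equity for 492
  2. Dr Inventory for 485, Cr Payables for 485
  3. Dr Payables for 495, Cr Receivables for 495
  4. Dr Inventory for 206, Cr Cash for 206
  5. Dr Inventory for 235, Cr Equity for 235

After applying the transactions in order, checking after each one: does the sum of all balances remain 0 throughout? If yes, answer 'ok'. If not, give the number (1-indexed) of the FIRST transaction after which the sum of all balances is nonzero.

After txn 1: dr=492 cr=492 sum_balances=0
After txn 2: dr=485 cr=485 sum_balances=0
After txn 3: dr=495 cr=495 sum_balances=0
After txn 4: dr=206 cr=206 sum_balances=0
After txn 5: dr=235 cr=235 sum_balances=0

Answer: ok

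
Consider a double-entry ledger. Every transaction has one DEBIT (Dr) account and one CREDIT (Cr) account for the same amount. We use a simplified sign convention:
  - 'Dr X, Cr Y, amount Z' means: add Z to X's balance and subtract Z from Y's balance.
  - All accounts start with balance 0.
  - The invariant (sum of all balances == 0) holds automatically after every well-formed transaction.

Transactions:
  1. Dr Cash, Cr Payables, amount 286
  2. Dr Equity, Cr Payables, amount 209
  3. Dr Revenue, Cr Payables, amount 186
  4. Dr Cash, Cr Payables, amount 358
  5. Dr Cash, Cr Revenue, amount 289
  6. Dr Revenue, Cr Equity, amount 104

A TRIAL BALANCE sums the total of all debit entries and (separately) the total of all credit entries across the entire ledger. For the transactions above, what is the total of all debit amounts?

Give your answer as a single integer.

Txn 1: debit+=286
Txn 2: debit+=209
Txn 3: debit+=186
Txn 4: debit+=358
Txn 5: debit+=289
Txn 6: debit+=104
Total debits = 1432

Answer: 1432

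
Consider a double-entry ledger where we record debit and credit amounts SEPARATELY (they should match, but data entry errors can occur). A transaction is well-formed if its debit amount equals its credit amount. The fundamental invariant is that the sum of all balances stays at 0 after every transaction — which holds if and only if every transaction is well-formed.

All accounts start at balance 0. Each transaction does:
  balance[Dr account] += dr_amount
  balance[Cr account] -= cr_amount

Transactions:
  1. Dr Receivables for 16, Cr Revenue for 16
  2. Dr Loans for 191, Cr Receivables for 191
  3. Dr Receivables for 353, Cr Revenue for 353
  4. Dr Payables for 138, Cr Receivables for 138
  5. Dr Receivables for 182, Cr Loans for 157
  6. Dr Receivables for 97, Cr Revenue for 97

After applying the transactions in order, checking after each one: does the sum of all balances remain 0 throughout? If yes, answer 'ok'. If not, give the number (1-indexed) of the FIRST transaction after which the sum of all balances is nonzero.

After txn 1: dr=16 cr=16 sum_balances=0
After txn 2: dr=191 cr=191 sum_balances=0
After txn 3: dr=353 cr=353 sum_balances=0
After txn 4: dr=138 cr=138 sum_balances=0
After txn 5: dr=182 cr=157 sum_balances=25
After txn 6: dr=97 cr=97 sum_balances=25

Answer: 5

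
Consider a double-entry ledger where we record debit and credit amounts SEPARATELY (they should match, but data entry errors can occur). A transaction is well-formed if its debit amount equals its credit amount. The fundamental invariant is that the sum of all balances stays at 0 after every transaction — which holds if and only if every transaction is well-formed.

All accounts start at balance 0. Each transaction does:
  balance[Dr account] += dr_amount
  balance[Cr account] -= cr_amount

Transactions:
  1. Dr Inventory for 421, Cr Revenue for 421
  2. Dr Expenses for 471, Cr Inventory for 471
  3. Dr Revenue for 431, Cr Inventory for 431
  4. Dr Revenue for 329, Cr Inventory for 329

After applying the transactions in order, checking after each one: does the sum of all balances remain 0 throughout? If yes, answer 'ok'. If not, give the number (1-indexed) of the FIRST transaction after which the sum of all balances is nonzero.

Answer: ok

Derivation:
After txn 1: dr=421 cr=421 sum_balances=0
After txn 2: dr=471 cr=471 sum_balances=0
After txn 3: dr=431 cr=431 sum_balances=0
After txn 4: dr=329 cr=329 sum_balances=0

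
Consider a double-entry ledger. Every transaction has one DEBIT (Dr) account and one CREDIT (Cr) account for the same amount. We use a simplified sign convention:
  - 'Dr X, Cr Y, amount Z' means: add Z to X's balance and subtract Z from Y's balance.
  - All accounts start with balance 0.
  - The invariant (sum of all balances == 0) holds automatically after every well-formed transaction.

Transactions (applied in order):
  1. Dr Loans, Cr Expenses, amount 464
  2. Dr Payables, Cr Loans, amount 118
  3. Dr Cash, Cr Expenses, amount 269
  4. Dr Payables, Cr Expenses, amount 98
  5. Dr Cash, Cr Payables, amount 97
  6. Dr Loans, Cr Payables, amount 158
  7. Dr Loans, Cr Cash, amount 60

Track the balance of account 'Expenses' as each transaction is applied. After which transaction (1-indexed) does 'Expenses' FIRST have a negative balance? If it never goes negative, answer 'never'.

After txn 1: Expenses=-464

Answer: 1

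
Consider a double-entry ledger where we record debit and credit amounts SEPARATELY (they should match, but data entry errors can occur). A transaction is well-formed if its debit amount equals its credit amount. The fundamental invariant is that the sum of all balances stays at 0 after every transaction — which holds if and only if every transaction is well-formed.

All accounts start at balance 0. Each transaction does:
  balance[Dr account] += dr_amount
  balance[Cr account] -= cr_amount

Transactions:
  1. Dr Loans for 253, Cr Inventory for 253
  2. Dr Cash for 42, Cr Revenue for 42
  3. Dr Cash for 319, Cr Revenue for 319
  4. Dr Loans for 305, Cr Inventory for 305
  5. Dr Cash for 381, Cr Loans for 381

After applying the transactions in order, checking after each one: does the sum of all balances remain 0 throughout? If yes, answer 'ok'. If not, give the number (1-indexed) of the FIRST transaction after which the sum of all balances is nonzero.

Answer: ok

Derivation:
After txn 1: dr=253 cr=253 sum_balances=0
After txn 2: dr=42 cr=42 sum_balances=0
After txn 3: dr=319 cr=319 sum_balances=0
After txn 4: dr=305 cr=305 sum_balances=0
After txn 5: dr=381 cr=381 sum_balances=0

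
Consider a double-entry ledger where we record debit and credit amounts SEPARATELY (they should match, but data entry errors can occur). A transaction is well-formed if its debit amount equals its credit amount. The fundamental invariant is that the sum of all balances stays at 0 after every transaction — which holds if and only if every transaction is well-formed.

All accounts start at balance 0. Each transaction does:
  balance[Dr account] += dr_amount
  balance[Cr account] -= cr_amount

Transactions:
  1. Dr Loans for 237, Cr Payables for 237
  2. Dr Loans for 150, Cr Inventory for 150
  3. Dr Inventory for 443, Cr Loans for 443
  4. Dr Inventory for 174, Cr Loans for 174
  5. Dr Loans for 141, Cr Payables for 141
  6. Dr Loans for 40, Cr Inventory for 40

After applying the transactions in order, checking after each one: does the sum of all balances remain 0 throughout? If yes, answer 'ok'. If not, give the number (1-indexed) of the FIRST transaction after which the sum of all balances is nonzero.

After txn 1: dr=237 cr=237 sum_balances=0
After txn 2: dr=150 cr=150 sum_balances=0
After txn 3: dr=443 cr=443 sum_balances=0
After txn 4: dr=174 cr=174 sum_balances=0
After txn 5: dr=141 cr=141 sum_balances=0
After txn 6: dr=40 cr=40 sum_balances=0

Answer: ok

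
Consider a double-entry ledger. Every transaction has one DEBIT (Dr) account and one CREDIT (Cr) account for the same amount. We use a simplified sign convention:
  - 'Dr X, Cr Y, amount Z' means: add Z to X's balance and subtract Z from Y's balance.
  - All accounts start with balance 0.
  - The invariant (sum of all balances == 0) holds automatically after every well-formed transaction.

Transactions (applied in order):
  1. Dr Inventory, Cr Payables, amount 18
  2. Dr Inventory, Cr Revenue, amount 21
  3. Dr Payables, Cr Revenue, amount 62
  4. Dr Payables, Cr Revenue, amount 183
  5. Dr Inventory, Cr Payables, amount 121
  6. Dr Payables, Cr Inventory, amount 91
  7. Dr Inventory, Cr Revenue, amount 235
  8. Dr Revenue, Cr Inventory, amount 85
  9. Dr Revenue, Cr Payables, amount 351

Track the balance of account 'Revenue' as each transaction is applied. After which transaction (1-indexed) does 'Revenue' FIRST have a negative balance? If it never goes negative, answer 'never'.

Answer: 2

Derivation:
After txn 1: Revenue=0
After txn 2: Revenue=-21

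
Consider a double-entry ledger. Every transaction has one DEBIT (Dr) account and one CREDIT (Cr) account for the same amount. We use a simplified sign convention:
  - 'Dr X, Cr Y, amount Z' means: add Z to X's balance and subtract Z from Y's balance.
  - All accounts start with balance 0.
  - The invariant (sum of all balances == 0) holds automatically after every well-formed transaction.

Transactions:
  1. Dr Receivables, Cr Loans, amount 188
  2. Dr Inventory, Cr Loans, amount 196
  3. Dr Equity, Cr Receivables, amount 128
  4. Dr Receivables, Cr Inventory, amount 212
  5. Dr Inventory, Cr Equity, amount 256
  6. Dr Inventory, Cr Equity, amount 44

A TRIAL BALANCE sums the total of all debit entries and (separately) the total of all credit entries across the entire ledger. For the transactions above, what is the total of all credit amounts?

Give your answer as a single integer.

Answer: 1024

Derivation:
Txn 1: credit+=188
Txn 2: credit+=196
Txn 3: credit+=128
Txn 4: credit+=212
Txn 5: credit+=256
Txn 6: credit+=44
Total credits = 1024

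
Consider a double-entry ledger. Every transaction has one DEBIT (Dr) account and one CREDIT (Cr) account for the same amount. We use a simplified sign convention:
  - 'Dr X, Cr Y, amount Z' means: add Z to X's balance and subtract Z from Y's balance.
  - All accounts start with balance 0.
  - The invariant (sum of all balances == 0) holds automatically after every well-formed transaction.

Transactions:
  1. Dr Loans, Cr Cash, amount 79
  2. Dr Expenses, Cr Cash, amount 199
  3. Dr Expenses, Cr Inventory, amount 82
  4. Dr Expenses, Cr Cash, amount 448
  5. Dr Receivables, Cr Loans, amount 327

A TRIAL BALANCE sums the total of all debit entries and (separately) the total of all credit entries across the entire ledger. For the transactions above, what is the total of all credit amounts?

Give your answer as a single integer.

Txn 1: credit+=79
Txn 2: credit+=199
Txn 3: credit+=82
Txn 4: credit+=448
Txn 5: credit+=327
Total credits = 1135

Answer: 1135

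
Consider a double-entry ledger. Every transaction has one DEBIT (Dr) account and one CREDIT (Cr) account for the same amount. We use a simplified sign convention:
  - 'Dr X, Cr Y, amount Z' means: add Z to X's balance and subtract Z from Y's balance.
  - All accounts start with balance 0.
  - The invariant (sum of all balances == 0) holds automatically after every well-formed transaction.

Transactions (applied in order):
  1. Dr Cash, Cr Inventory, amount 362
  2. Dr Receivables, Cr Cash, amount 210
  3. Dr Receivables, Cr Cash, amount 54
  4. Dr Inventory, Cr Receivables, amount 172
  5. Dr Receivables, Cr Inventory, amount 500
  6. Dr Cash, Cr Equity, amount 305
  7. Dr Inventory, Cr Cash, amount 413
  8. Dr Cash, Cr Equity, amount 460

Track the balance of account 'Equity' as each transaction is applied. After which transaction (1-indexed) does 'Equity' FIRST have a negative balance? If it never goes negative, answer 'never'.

Answer: 6

Derivation:
After txn 1: Equity=0
After txn 2: Equity=0
After txn 3: Equity=0
After txn 4: Equity=0
After txn 5: Equity=0
After txn 6: Equity=-305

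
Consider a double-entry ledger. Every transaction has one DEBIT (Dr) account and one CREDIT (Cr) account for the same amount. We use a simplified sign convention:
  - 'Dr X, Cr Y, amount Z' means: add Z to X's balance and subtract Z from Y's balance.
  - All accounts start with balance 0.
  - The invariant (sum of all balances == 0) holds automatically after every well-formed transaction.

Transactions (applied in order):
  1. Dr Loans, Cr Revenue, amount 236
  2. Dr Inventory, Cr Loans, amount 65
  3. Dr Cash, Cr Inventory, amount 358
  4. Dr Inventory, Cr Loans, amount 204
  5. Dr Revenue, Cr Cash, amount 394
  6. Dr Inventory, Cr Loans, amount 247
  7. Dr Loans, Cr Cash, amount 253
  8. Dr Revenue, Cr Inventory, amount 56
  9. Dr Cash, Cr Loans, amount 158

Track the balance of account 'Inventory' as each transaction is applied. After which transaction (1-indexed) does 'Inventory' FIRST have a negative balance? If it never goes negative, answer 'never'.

After txn 1: Inventory=0
After txn 2: Inventory=65
After txn 3: Inventory=-293

Answer: 3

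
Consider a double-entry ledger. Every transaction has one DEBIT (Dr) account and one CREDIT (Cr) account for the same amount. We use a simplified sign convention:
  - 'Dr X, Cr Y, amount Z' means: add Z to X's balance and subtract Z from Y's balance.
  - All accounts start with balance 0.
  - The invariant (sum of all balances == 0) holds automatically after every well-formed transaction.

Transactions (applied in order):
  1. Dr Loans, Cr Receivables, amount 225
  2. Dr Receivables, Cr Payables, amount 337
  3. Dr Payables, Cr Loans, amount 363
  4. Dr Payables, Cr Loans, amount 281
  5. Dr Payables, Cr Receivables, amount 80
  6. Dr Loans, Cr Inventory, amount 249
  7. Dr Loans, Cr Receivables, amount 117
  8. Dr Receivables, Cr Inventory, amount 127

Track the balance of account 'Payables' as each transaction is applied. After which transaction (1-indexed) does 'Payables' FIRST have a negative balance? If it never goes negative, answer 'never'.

After txn 1: Payables=0
After txn 2: Payables=-337

Answer: 2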